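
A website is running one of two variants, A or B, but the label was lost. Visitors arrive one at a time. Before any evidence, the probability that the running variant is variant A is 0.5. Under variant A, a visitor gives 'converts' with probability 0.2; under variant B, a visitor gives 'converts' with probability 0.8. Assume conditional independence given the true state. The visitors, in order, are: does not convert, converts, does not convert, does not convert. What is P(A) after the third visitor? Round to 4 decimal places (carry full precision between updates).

0.8000

After 'does not convert': P(A) = 0.8·0.5000 / (0.8·0.5000 + 0.2·0.5000) ≈ 0.8000
After 'converts': P(A) = 0.2·0.8000 / (0.2·0.8000 + 0.8·0.2000) ≈ 0.5000
After 'does not convert': P(A) = 0.8·0.5000 / (0.8·0.5000 + 0.2·0.5000) ≈ 0.8000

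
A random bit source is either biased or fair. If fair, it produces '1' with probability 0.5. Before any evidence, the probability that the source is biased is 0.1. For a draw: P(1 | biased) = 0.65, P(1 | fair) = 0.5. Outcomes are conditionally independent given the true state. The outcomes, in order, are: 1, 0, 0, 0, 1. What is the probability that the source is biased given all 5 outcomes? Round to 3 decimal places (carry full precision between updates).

After '1': P(biased) = 0.65·0.1000 / (0.65·0.1000 + 0.5·0.9000) ≈ 0.1262
After '0': P(biased) = 0.35·0.1262 / (0.35·0.1262 + 0.5·0.8738) ≈ 0.0918
After '0': P(biased) = 0.35·0.0918 / (0.35·0.0918 + 0.5·0.9082) ≈ 0.0661
After '0': P(biased) = 0.35·0.0661 / (0.35·0.0661 + 0.5·0.9339) ≈ 0.0472
After '1': P(biased) = 0.65·0.0472 / (0.65·0.0472 + 0.5·0.9528) ≈ 0.0605

0.061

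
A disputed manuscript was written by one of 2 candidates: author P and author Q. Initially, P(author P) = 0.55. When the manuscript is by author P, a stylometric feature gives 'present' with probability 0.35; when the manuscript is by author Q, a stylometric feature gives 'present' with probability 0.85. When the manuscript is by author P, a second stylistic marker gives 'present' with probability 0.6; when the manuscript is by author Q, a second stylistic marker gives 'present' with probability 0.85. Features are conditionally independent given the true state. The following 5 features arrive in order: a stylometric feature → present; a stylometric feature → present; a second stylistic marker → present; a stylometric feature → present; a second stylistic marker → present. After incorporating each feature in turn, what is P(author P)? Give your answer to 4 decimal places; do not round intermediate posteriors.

0.0408

Each posterior becomes the prior for the next update.
After a stylometric feature='present': P(author P) = 0.35·0.5500 / (0.35·0.5500 + 0.85·0.4500) ≈ 0.3348
After a stylometric feature='present': P(author P) = 0.35·0.3348 / (0.35·0.3348 + 0.85·0.6652) ≈ 0.1717
After a second stylistic marker='present': P(author P) = 0.6·0.1717 / (0.6·0.1717 + 0.85·0.8283) ≈ 0.1276
After a stylometric feature='present': P(author P) = 0.35·0.1276 / (0.35·0.1276 + 0.85·0.8724) ≈ 0.0568
After a second stylistic marker='present': P(author P) = 0.6·0.0568 / (0.6·0.0568 + 0.85·0.9432) ≈ 0.0408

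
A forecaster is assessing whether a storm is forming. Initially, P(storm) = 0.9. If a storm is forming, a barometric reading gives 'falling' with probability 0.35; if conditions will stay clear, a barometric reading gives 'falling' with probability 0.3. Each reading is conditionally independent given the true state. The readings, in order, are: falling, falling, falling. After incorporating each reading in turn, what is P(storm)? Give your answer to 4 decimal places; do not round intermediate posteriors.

Apply Bayes' rule sequentially, carrying P(storm) forward.
After 'falling': P(storm) = 0.35·0.9000 / (0.35·0.9000 + 0.3·0.1000) ≈ 0.9130
After 'falling': P(storm) = 0.35·0.9130 / (0.35·0.9130 + 0.3·0.0870) ≈ 0.9245
After 'falling': P(storm) = 0.35·0.9245 / (0.35·0.9245 + 0.3·0.0755) ≈ 0.9346

0.9346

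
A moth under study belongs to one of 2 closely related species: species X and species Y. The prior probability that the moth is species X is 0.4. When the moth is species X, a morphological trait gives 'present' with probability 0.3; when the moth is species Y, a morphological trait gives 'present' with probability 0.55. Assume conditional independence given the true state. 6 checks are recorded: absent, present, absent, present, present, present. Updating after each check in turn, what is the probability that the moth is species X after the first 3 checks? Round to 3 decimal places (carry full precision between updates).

After 'absent': P(species X) = 0.7·0.4000 / (0.7·0.4000 + 0.45·0.6000) ≈ 0.5091
After 'present': P(species X) = 0.3·0.5091 / (0.3·0.5091 + 0.55·0.4909) ≈ 0.3613
After 'absent': P(species X) = 0.7·0.3613 / (0.7·0.3613 + 0.45·0.6387) ≈ 0.4681

0.468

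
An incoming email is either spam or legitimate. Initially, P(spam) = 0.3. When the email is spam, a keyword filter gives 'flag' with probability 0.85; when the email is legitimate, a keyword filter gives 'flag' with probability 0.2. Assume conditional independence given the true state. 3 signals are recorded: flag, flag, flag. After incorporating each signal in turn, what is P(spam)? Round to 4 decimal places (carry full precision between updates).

After 'flag': P(spam) = 0.85·0.3000 / (0.85·0.3000 + 0.2·0.7000) ≈ 0.6456
After 'flag': P(spam) = 0.85·0.6456 / (0.85·0.6456 + 0.2·0.3544) ≈ 0.8856
After 'flag': P(spam) = 0.85·0.8856 / (0.85·0.8856 + 0.2·0.1144) ≈ 0.9705

0.9705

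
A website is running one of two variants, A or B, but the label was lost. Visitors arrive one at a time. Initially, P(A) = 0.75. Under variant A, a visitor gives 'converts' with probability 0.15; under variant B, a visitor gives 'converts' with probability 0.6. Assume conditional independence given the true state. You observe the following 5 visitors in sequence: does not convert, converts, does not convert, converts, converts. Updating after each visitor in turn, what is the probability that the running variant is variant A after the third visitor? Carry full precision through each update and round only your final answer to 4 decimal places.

After 'does not convert': P(A) = 0.85·0.7500 / (0.85·0.7500 + 0.4·0.2500) ≈ 0.8644
After 'converts': P(A) = 0.15·0.8644 / (0.15·0.8644 + 0.6·0.1356) ≈ 0.6145
After 'does not convert': P(A) = 0.85·0.6145 / (0.85·0.6145 + 0.4·0.3855) ≈ 0.7720

0.7720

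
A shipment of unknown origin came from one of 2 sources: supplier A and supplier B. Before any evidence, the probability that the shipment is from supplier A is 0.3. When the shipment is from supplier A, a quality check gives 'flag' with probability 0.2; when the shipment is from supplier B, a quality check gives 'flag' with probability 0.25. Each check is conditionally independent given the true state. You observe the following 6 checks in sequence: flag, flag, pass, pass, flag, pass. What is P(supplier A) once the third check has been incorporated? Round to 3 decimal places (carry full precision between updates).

0.226

After 'flag': P(supplier A) = 0.2·0.3000 / (0.2·0.3000 + 0.25·0.7000) ≈ 0.2553
After 'flag': P(supplier A) = 0.2·0.2553 / (0.2·0.2553 + 0.25·0.7447) ≈ 0.2152
After 'pass': P(supplier A) = 0.8·0.2152 / (0.8·0.2152 + 0.75·0.7848) ≈ 0.2263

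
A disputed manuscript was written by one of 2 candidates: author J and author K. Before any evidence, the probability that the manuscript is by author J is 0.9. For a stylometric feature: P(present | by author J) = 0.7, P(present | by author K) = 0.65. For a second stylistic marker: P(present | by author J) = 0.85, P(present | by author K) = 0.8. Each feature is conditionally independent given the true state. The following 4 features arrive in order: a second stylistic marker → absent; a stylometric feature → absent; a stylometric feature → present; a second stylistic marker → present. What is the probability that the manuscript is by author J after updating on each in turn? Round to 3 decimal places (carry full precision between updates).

0.869

After a second stylistic marker='absent': P(author J) = 0.15·0.9000 / (0.15·0.9000 + 0.2·0.1000) ≈ 0.8710
After a stylometric feature='absent': P(author J) = 0.3·0.8710 / (0.3·0.8710 + 0.35·0.1290) ≈ 0.8526
After a stylometric feature='present': P(author J) = 0.7·0.8526 / (0.7·0.8526 + 0.65·0.1474) ≈ 0.8617
After a second stylistic marker='present': P(author J) = 0.85·0.8617 / (0.85·0.8617 + 0.8·0.1383) ≈ 0.8688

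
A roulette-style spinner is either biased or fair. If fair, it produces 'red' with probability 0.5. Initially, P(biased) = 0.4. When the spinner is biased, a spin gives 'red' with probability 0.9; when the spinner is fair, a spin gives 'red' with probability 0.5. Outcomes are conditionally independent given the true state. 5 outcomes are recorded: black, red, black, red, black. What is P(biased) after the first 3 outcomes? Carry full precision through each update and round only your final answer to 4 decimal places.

0.0458

After 'black': P(biased) = 0.1·0.4000 / (0.1·0.4000 + 0.5·0.6000) ≈ 0.1176
After 'red': P(biased) = 0.9·0.1176 / (0.9·0.1176 + 0.5·0.8824) ≈ 0.1935
After 'black': P(biased) = 0.1·0.1935 / (0.1·0.1935 + 0.5·0.8065) ≈ 0.0458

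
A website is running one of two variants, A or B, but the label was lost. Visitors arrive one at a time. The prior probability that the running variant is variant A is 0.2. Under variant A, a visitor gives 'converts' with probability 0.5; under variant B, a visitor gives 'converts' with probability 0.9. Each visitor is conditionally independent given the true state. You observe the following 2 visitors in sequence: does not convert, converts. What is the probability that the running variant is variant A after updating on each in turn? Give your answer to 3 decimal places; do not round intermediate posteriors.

After 'does not convert': P(A) = 0.5·0.2000 / (0.5·0.2000 + 0.1·0.8000) ≈ 0.5556
After 'converts': P(A) = 0.5·0.5556 / (0.5·0.5556 + 0.9·0.4444) ≈ 0.4098

0.410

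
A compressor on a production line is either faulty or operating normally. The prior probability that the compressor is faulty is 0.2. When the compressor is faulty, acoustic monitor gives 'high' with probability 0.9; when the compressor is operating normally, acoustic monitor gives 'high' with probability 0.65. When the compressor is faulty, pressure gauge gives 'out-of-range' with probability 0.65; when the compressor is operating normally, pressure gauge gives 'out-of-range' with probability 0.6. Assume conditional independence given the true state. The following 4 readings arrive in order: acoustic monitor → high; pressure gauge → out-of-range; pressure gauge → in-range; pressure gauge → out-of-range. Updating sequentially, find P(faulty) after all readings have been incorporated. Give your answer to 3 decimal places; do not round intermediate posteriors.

0.262

Each posterior becomes the prior for the next update.
After acoustic monitor='high': P(faulty) = 0.9·0.2000 / (0.9·0.2000 + 0.65·0.8000) ≈ 0.2571
After pressure gauge='out-of-range': P(faulty) = 0.65·0.2571 / (0.65·0.2571 + 0.6·0.7429) ≈ 0.2727
After pressure gauge='in-range': P(faulty) = 0.35·0.2727 / (0.35·0.2727 + 0.4·0.7273) ≈ 0.2471
After pressure gauge='out-of-range': P(faulty) = 0.65·0.2471 / (0.65·0.2471 + 0.6·0.7529) ≈ 0.2622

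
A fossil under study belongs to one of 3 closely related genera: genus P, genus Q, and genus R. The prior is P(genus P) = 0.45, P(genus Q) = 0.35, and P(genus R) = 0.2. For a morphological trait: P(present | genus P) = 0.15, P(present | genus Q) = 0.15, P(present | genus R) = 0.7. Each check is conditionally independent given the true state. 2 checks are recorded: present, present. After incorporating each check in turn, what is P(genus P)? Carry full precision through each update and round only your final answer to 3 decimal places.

0.087

Apply Bayes' rule sequentially, carrying P(genus P) forward.
After 'present': normaliser = 0.15·0.4500 + 0.15·0.3500 + 0.7·0.2000; P(genus P) ≈ 0.2596, P(genus Q) ≈ 0.2019, P(genus R) ≈ 0.5385
After 'present': normaliser = 0.15·0.2596 + 0.15·0.2019 + 0.7·0.5385; P(genus P) ≈ 0.0873, P(genus Q) ≈ 0.0679, P(genus R) ≈ 0.8448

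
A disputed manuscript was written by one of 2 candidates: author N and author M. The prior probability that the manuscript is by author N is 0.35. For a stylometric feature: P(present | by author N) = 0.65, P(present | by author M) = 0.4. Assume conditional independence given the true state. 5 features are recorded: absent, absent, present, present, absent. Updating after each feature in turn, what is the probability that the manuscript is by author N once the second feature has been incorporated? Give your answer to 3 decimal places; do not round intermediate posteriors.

0.155

After 'absent': P(author N) = 0.35·0.3500 / (0.35·0.3500 + 0.6·0.6500) ≈ 0.2390
After 'absent': P(author N) = 0.35·0.2390 / (0.35·0.2390 + 0.6·0.7610) ≈ 0.1549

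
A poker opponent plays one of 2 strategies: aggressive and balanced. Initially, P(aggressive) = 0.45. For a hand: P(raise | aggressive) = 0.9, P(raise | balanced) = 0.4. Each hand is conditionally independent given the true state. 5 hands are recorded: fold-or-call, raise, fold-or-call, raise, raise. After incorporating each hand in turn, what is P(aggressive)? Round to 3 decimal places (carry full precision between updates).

0.206

Each posterior becomes the prior for the next update.
After 'fold-or-call': P(aggressive) = 0.1·0.4500 / (0.1·0.4500 + 0.6·0.5500) ≈ 0.1200
After 'raise': P(aggressive) = 0.9·0.1200 / (0.9·0.1200 + 0.4·0.8800) ≈ 0.2348
After 'fold-or-call': P(aggressive) = 0.1·0.2348 / (0.1·0.2348 + 0.6·0.7652) ≈ 0.0486
After 'raise': P(aggressive) = 0.9·0.0486 / (0.9·0.0486 + 0.4·0.9514) ≈ 0.1032
After 'raise': P(aggressive) = 0.9·0.1032 / (0.9·0.1032 + 0.4·0.8968) ≈ 0.2056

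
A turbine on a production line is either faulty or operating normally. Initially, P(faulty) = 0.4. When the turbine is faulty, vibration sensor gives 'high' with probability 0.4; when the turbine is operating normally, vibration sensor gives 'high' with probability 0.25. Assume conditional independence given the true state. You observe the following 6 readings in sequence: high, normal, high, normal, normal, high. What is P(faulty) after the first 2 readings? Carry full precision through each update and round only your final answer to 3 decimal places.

0.460

After 'high': P(faulty) = 0.4·0.4000 / (0.4·0.4000 + 0.25·0.6000) ≈ 0.5161
After 'normal': P(faulty) = 0.6·0.5161 / (0.6·0.5161 + 0.75·0.4839) ≈ 0.4604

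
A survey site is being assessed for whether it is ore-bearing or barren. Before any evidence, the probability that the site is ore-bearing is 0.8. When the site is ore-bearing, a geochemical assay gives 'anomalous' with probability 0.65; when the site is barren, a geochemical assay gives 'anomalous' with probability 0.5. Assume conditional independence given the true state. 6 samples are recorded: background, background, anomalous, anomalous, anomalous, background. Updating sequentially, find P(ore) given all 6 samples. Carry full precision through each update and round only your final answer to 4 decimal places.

Apply Bayes' rule sequentially, carrying P(ore) forward.
After 'background': P(ore) = 0.35·0.8000 / (0.35·0.8000 + 0.5·0.2000) ≈ 0.7368
After 'background': P(ore) = 0.35·0.7368 / (0.35·0.7368 + 0.5·0.2632) ≈ 0.6622
After 'anomalous': P(ore) = 0.65·0.6622 / (0.65·0.6622 + 0.5·0.3378) ≈ 0.7182
After 'anomalous': P(ore) = 0.65·0.7182 / (0.65·0.7182 + 0.5·0.2818) ≈ 0.7681
After 'anomalous': P(ore) = 0.65·0.7681 / (0.65·0.7681 + 0.5·0.2319) ≈ 0.8115
After 'background': P(ore) = 0.35·0.8115 / (0.35·0.8115 + 0.5·0.1885) ≈ 0.7509

0.7509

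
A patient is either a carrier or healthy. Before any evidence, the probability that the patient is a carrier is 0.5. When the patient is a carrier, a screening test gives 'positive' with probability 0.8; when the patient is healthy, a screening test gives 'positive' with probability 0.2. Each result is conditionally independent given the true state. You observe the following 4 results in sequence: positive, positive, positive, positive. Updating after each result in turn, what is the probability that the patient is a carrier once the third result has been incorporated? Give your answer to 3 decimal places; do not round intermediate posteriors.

0.985

Each posterior becomes the prior for the next update.
After 'positive': P(carrier) = 0.8·0.5000 / (0.8·0.5000 + 0.2·0.5000) ≈ 0.8000
After 'positive': P(carrier) = 0.8·0.8000 / (0.8·0.8000 + 0.2·0.2000) ≈ 0.9412
After 'positive': P(carrier) = 0.8·0.9412 / (0.8·0.9412 + 0.2·0.0588) ≈ 0.9846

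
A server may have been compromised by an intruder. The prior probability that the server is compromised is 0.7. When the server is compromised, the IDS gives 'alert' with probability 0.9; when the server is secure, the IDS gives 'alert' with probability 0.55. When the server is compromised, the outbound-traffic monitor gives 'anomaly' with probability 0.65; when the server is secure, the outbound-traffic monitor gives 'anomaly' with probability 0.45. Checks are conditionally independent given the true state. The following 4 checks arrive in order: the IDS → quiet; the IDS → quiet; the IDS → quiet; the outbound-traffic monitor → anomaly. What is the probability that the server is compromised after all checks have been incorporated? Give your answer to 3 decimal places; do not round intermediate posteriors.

0.036

After the IDS='quiet': P(compromised) = 0.1·0.7000 / (0.1·0.7000 + 0.45·0.3000) ≈ 0.3415
After the IDS='quiet': P(compromised) = 0.1·0.3415 / (0.1·0.3415 + 0.45·0.6585) ≈ 0.1033
After the IDS='quiet': P(compromised) = 0.1·0.1033 / (0.1·0.1033 + 0.45·0.8967) ≈ 0.0250
After the outbound-traffic monitor='anomaly': P(compromised) = 0.65·0.0250 / (0.65·0.0250 + 0.45·0.9750) ≈ 0.0357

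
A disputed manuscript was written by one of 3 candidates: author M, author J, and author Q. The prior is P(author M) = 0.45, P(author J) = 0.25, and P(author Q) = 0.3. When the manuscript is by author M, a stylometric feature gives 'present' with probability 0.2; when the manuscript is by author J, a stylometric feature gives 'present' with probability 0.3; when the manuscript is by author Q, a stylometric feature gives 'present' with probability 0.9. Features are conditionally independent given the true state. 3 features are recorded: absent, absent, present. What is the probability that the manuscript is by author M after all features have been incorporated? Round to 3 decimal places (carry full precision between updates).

0.594

After 'absent': normaliser = 0.8·0.4500 + 0.7·0.2500 + 0.1·0.3000; P(author M) ≈ 0.6372, P(author J) ≈ 0.3097, P(author Q) ≈ 0.0531
After 'absent': normaliser = 0.8·0.6372 + 0.7·0.3097 + 0.1·0.0531; P(author M) ≈ 0.6965, P(author J) ≈ 0.2963, P(author Q) ≈ 0.0073
After 'present': normaliser = 0.2·0.6965 + 0.3·0.2963 + 0.9·0.0073; P(author M) ≈ 0.5935, P(author J) ≈ 0.3787, P(author Q) ≈ 0.0278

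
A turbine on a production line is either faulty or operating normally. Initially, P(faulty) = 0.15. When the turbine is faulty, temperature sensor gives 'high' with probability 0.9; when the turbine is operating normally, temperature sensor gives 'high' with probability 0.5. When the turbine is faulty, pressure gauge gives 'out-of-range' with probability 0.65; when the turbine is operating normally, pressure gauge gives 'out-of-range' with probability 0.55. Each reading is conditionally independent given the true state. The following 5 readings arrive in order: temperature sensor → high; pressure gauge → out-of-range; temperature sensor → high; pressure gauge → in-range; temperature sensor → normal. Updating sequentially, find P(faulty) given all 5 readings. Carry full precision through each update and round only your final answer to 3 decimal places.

After temperature sensor='high': P(faulty) = 0.9·0.1500 / (0.9·0.1500 + 0.5·0.8500) ≈ 0.2411
After pressure gauge='out-of-range': P(faulty) = 0.65·0.2411 / (0.65·0.2411 + 0.55·0.7589) ≈ 0.2729
After temperature sensor='high': P(faulty) = 0.9·0.2729 / (0.9·0.2729 + 0.5·0.7271) ≈ 0.4032
After pressure gauge='in-range': P(faulty) = 0.35·0.4032 / (0.35·0.4032 + 0.45·0.5968) ≈ 0.3445
After temperature sensor='normal': P(faulty) = 0.1·0.3445 / (0.1·0.3445 + 0.5·0.6555) ≈ 0.0951

0.095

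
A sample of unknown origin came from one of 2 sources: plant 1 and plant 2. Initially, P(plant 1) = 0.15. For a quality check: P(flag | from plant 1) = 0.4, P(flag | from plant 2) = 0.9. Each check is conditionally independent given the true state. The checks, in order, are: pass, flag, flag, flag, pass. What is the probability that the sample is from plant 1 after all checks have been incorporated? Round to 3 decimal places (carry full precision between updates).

0.358

Each posterior becomes the prior for the next update.
After 'pass': P(plant 1) = 0.6·0.1500 / (0.6·0.1500 + 0.1·0.8500) ≈ 0.5143
After 'flag': P(plant 1) = 0.4·0.5143 / (0.4·0.5143 + 0.9·0.4857) ≈ 0.3200
After 'flag': P(plant 1) = 0.4·0.3200 / (0.4·0.3200 + 0.9·0.6800) ≈ 0.1730
After 'flag': P(plant 1) = 0.4·0.1730 / (0.4·0.1730 + 0.9·0.8270) ≈ 0.0850
After 'pass': P(plant 1) = 0.6·0.0850 / (0.6·0.0850 + 0.1·0.9150) ≈ 0.3580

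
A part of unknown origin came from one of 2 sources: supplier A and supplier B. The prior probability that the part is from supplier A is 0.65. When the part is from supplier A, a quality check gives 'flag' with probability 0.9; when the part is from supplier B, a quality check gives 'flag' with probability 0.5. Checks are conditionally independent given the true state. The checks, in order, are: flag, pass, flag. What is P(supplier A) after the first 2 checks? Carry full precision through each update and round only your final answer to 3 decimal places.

After 'flag': P(supplier A) = 0.9·0.6500 / (0.9·0.6500 + 0.5·0.3500) ≈ 0.7697
After 'pass': P(supplier A) = 0.1·0.7697 / (0.1·0.7697 + 0.5·0.2303) ≈ 0.4007

0.401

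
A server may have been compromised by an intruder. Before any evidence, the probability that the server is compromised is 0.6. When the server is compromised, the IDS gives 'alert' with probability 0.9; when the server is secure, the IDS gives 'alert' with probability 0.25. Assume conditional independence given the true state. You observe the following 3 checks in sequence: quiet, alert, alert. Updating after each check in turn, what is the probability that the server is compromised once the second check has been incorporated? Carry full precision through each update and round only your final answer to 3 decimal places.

After 'quiet': P(compromised) = 0.1·0.6000 / (0.1·0.6000 + 0.75·0.4000) ≈ 0.1667
After 'alert': P(compromised) = 0.9·0.1667 / (0.9·0.1667 + 0.25·0.8333) ≈ 0.4186

0.419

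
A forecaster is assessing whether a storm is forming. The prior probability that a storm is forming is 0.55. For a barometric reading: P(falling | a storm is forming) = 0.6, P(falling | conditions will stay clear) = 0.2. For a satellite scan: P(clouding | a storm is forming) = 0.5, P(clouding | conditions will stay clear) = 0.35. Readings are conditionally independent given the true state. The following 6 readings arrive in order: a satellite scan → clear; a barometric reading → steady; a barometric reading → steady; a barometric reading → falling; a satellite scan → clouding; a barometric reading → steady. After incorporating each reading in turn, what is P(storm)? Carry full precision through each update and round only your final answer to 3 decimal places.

After a satellite scan='clear': P(storm) = 0.5·0.5500 / (0.5·0.5500 + 0.65·0.4500) ≈ 0.4846
After a barometric reading='steady': P(storm) = 0.4·0.4846 / (0.4·0.4846 + 0.8·0.5154) ≈ 0.3198
After a barometric reading='steady': P(storm) = 0.4·0.3198 / (0.4·0.3198 + 0.8·0.6802) ≈ 0.1903
After a barometric reading='falling': P(storm) = 0.6·0.1903 / (0.6·0.1903 + 0.2·0.8097) ≈ 0.4135
After a satellite scan='clouding': P(storm) = 0.5·0.4135 / (0.5·0.4135 + 0.35·0.5865) ≈ 0.5018
After a barometric reading='steady': P(storm) = 0.4·0.5018 / (0.4·0.5018 + 0.8·0.4982) ≈ 0.3350

0.335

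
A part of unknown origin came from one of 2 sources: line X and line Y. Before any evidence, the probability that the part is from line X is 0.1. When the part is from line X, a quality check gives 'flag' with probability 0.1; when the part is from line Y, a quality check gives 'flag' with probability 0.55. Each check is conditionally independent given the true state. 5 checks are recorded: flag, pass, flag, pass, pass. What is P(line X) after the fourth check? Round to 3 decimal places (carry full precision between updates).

0.014

After 'flag': P(line X) = 0.1·0.1000 / (0.1·0.1000 + 0.55·0.9000) ≈ 0.0198
After 'pass': P(line X) = 0.9·0.0198 / (0.9·0.0198 + 0.45·0.9802) ≈ 0.0388
After 'flag': P(line X) = 0.1·0.0388 / (0.1·0.0388 + 0.55·0.9612) ≈ 0.0073
After 'pass': P(line X) = 0.9·0.0073 / (0.9·0.0073 + 0.45·0.9927) ≈ 0.0145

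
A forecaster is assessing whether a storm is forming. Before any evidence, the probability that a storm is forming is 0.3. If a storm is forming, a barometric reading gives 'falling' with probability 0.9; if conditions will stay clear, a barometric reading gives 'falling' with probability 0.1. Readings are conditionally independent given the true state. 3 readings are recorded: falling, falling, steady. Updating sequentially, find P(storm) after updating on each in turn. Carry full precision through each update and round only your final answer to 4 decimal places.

After 'falling': P(storm) = 0.9·0.3000 / (0.9·0.3000 + 0.1·0.7000) ≈ 0.7941
After 'falling': P(storm) = 0.9·0.7941 / (0.9·0.7941 + 0.1·0.2059) ≈ 0.9720
After 'steady': P(storm) = 0.1·0.9720 / (0.1·0.9720 + 0.9·0.0280) ≈ 0.7941

0.7941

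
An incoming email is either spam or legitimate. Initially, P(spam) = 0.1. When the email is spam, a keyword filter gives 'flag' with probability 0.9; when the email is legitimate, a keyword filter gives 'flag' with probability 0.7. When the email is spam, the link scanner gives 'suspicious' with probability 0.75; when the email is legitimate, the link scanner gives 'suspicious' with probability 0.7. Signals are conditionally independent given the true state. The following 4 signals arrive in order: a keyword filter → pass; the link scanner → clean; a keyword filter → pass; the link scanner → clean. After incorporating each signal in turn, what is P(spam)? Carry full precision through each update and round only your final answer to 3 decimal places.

0.009

After a keyword filter='pass': P(spam) = 0.1·0.1000 / (0.1·0.1000 + 0.3·0.9000) ≈ 0.0357
After the link scanner='clean': P(spam) = 0.25·0.0357 / (0.25·0.0357 + 0.3·0.9643) ≈ 0.0299
After a keyword filter='pass': P(spam) = 0.1·0.0299 / (0.1·0.0299 + 0.3·0.9701) ≈ 0.0102
After the link scanner='clean': P(spam) = 0.25·0.0102 / (0.25·0.0102 + 0.3·0.9898) ≈ 0.0085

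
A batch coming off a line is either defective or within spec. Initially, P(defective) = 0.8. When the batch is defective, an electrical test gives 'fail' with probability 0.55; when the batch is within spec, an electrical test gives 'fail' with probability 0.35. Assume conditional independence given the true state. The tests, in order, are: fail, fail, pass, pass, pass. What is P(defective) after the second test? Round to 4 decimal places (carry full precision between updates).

0.9081

After 'fail': P(defective) = 0.55·0.8000 / (0.55·0.8000 + 0.35·0.2000) ≈ 0.8627
After 'fail': P(defective) = 0.55·0.8627 / (0.55·0.8627 + 0.35·0.1373) ≈ 0.9081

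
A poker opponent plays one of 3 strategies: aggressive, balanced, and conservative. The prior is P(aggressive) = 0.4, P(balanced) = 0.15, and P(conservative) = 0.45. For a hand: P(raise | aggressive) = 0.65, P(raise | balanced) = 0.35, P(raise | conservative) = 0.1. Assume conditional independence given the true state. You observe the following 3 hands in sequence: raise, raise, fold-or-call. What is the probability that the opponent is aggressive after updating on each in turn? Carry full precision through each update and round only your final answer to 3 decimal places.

0.787

After 'raise': normaliser = 0.65·0.4000 + 0.35·0.1500 + 0.1·0.4500; P(aggressive) ≈ 0.7273, P(balanced) ≈ 0.1469, P(conservative) ≈ 0.1259
After 'raise': normaliser = 0.65·0.7273 + 0.35·0.1469 + 0.1·0.1259; P(aggressive) ≈ 0.8808, P(balanced) ≈ 0.0958, P(conservative) ≈ 0.0235
After 'fold-or-call': normaliser = 0.35·0.8808 + 0.65·0.0958 + 0.9·0.0235; P(aggressive) ≈ 0.7872, P(balanced) ≈ 0.1589, P(conservative) ≈ 0.0539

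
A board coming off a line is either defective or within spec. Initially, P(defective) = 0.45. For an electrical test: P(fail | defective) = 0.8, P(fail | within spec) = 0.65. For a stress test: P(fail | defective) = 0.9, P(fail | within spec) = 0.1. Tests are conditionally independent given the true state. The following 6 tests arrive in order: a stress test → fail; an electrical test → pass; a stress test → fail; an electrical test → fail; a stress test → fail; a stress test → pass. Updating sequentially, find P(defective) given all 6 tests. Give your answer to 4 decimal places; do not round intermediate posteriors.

After a stress test='fail': P(defective) = 0.9·0.4500 / (0.9·0.4500 + 0.1·0.5500) ≈ 0.8804
After an electrical test='pass': P(defective) = 0.2·0.8804 / (0.2·0.8804 + 0.35·0.1196) ≈ 0.8080
After a stress test='fail': P(defective) = 0.9·0.8080 / (0.9·0.8080 + 0.1·0.1920) ≈ 0.9743
After an electrical test='fail': P(defective) = 0.8·0.9743 / (0.8·0.9743 + 0.65·0.0257) ≈ 0.9790
After a stress test='fail': P(defective) = 0.9·0.9790 / (0.9·0.9790 + 0.1·0.0210) ≈ 0.9976
After a stress test='pass': P(defective) = 0.1·0.9976 / (0.1·0.9976 + 0.9·0.0024) ≈ 0.9790

0.9790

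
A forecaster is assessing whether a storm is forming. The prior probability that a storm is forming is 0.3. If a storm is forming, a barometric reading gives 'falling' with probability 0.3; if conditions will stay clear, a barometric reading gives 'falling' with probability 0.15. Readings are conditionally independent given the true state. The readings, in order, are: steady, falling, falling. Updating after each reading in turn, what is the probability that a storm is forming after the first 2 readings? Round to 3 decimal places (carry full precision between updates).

After 'steady': P(storm) = 0.7·0.3000 / (0.7·0.3000 + 0.85·0.7000) ≈ 0.2609
After 'falling': P(storm) = 0.3·0.2609 / (0.3·0.2609 + 0.15·0.7391) ≈ 0.4138

0.414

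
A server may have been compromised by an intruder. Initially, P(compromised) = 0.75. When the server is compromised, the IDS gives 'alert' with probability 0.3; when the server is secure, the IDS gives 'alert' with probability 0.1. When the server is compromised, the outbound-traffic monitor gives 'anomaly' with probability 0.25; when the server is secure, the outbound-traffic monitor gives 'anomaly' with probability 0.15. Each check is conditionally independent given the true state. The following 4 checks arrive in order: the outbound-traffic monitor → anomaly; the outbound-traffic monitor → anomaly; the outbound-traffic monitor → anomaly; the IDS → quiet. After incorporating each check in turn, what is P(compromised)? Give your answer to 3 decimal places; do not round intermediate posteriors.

After the outbound-traffic monitor='anomaly': P(compromised) = 0.25·0.7500 / (0.25·0.7500 + 0.15·0.2500) ≈ 0.8333
After the outbound-traffic monitor='anomaly': P(compromised) = 0.25·0.8333 / (0.25·0.8333 + 0.15·0.1667) ≈ 0.8929
After the outbound-traffic monitor='anomaly': P(compromised) = 0.25·0.8929 / (0.25·0.8929 + 0.15·0.1071) ≈ 0.9328
After the IDS='quiet': P(compromised) = 0.7·0.9328 / (0.7·0.9328 + 0.9·0.0672) ≈ 0.9153

0.915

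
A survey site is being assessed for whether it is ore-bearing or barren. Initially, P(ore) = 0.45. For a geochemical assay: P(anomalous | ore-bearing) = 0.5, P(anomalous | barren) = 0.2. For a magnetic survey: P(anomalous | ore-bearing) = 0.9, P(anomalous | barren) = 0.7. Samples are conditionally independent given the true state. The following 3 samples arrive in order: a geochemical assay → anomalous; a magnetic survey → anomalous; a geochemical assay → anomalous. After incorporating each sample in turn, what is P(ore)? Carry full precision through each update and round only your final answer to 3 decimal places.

0.868

Apply Bayes' rule sequentially, carrying P(ore) forward.
After a geochemical assay='anomalous': P(ore) = 0.5·0.4500 / (0.5·0.4500 + 0.2·0.5500) ≈ 0.6716
After a magnetic survey='anomalous': P(ore) = 0.9·0.6716 / (0.9·0.6716 + 0.7·0.3284) ≈ 0.7245
After a geochemical assay='anomalous': P(ore) = 0.5·0.7245 / (0.5·0.7245 + 0.2·0.2755) ≈ 0.8680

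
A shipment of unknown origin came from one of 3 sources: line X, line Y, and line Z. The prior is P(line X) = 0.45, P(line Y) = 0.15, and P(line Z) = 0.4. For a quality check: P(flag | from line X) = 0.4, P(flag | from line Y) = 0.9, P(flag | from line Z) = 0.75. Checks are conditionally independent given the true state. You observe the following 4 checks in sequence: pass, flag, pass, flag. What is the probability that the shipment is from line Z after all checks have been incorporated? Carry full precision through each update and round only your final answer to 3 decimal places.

After 'pass': normaliser = 0.6·0.4500 + 0.1·0.1500 + 0.25·0.4000; P(line X) ≈ 0.7013, P(line Y) ≈ 0.0390, P(line Z) ≈ 0.2597
After 'flag': normaliser = 0.4·0.7013 + 0.9·0.0390 + 0.75·0.2597; P(line X) ≈ 0.5496, P(line Y) ≈ 0.0687, P(line Z) ≈ 0.3817
After 'pass': normaliser = 0.6·0.5496 + 0.1·0.0687 + 0.25·0.3817; P(line X) ≈ 0.7633, P(line Y) ≈ 0.0159, P(line Z) ≈ 0.2208
After 'flag': normaliser = 0.4·0.7633 + 0.9·0.0159 + 0.75·0.2208; P(line X) ≈ 0.6292, P(line Y) ≈ 0.0295, P(line Z) ≈ 0.3413

0.341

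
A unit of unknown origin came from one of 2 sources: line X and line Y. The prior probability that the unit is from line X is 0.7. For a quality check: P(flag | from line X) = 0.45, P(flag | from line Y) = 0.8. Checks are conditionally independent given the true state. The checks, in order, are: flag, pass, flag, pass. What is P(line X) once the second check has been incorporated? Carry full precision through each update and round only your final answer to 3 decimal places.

0.783

After 'flag': P(line X) = 0.45·0.7000 / (0.45·0.7000 + 0.8·0.3000) ≈ 0.5676
After 'pass': P(line X) = 0.55·0.5676 / (0.55·0.5676 + 0.2·0.4324) ≈ 0.7831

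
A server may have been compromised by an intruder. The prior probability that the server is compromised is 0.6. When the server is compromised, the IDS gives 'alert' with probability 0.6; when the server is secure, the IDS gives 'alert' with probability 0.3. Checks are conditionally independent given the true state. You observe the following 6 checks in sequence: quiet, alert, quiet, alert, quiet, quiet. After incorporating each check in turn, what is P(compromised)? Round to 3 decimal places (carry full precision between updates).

0.390

Each posterior becomes the prior for the next update.
After 'quiet': P(compromised) = 0.4·0.6000 / (0.4·0.6000 + 0.7·0.4000) ≈ 0.4615
After 'alert': P(compromised) = 0.6·0.4615 / (0.6·0.4615 + 0.3·0.5385) ≈ 0.6316
After 'quiet': P(compromised) = 0.4·0.6316 / (0.4·0.6316 + 0.7·0.3684) ≈ 0.4948
After 'alert': P(compromised) = 0.6·0.4948 / (0.6·0.4948 + 0.3·0.5052) ≈ 0.6621
After 'quiet': P(compromised) = 0.4·0.6621 / (0.4·0.6621 + 0.7·0.3379) ≈ 0.5282
After 'quiet': P(compromised) = 0.4·0.5282 / (0.4·0.5282 + 0.7·0.4718) ≈ 0.3901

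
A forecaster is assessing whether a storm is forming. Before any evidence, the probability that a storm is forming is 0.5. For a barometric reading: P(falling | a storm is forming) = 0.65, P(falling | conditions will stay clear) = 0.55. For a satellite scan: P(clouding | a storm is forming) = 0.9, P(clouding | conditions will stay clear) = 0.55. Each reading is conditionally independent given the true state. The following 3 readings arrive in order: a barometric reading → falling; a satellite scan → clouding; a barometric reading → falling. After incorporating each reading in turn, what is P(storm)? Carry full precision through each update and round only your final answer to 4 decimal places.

0.6956

After a barometric reading='falling': P(storm) = 0.65·0.5000 / (0.65·0.5000 + 0.55·0.5000) ≈ 0.5417
After a satellite scan='clouding': P(storm) = 0.9·0.5417 / (0.9·0.5417 + 0.55·0.4583) ≈ 0.6592
After a barometric reading='falling': P(storm) = 0.65·0.6592 / (0.65·0.6592 + 0.55·0.3408) ≈ 0.6956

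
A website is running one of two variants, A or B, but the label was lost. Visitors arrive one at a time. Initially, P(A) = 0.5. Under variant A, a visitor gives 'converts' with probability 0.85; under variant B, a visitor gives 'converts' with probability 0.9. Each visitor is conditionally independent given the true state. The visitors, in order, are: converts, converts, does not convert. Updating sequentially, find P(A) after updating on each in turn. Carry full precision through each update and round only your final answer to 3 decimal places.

0.572

Each posterior becomes the prior for the next update.
After 'converts': P(A) = 0.85·0.5000 / (0.85·0.5000 + 0.9·0.5000) ≈ 0.4857
After 'converts': P(A) = 0.85·0.4857 / (0.85·0.4857 + 0.9·0.5143) ≈ 0.4715
After 'does not convert': P(A) = 0.15·0.4715 / (0.15·0.4715 + 0.1·0.5285) ≈ 0.5723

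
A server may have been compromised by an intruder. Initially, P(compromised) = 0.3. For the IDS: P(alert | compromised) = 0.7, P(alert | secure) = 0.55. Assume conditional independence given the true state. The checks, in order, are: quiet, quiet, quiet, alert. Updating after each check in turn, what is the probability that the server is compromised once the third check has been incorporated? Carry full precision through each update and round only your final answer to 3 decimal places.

0.113

Apply Bayes' rule sequentially, carrying P(compromised) forward.
After 'quiet': P(compromised) = 0.3·0.3000 / (0.3·0.3000 + 0.45·0.7000) ≈ 0.2222
After 'quiet': P(compromised) = 0.3·0.2222 / (0.3·0.2222 + 0.45·0.7778) ≈ 0.1600
After 'quiet': P(compromised) = 0.3·0.1600 / (0.3·0.1600 + 0.45·0.8400) ≈ 0.1127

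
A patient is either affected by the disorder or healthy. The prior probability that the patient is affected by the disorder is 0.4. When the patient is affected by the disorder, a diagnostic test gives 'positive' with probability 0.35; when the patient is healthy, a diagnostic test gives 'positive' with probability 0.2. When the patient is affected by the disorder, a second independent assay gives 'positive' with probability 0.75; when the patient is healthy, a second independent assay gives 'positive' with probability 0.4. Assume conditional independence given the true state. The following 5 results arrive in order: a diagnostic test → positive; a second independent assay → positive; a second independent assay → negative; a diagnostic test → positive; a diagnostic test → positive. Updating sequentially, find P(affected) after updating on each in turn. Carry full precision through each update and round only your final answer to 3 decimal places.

0.736

Apply Bayes' rule sequentially, carrying P(affected) forward.
After a diagnostic test='positive': P(affected) = 0.35·0.4000 / (0.35·0.4000 + 0.2·0.6000) ≈ 0.5385
After a second independent assay='positive': P(affected) = 0.75·0.5385 / (0.75·0.5385 + 0.4·0.4615) ≈ 0.6863
After a second independent assay='negative': P(affected) = 0.25·0.6863 / (0.25·0.6863 + 0.6·0.3137) ≈ 0.4768
After a diagnostic test='positive': P(affected) = 0.35·0.4768 / (0.35·0.4768 + 0.2·0.5232) ≈ 0.6147
After a diagnostic test='positive': P(affected) = 0.35·0.6147 / (0.35·0.6147 + 0.2·0.3853) ≈ 0.7362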